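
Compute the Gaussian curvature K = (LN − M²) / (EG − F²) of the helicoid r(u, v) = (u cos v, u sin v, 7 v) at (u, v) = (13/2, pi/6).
K = -784/133225

Coefficients of the first fundamental form: E = 1, F = 0, G = u^2 + 49.
Coefficients of the second fundamental form: L = 0, M = -7/sqrt(u^2 + 49), N = 0.
Assemble K = (LN − M²)/(EG − F²) = -49/(u^2 + 49)^2. At (u, v) = (13/2, pi/6): K = -784/133225.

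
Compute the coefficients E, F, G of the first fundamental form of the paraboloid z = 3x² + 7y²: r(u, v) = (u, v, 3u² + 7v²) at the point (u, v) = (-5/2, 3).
E = 226;  F = -630;  G = 1765

Partials: r_u = (1, 0, 6*u), r_v = (0, 1, 14*v). As functions of (u, v):
  E = r_u · r_u = 36*u^2 + 1,
  F = r_u · r_v = 84*u*v,
  G = r_v · r_v = 196*v^2 + 1.
Evaluating at (u, v) = (-5/2, 3): E = 226, F = -630, G = 1765.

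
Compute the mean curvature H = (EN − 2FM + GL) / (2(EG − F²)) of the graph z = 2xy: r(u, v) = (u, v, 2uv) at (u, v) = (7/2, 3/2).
H = -42*sqrt(59)/3481

With E = 4*v^2 + 1, F = 4*u*v, G = 4*u^2 + 1, L = 0, M = 2/sqrt(4*u^2 + 4*v^2 + 1), N = 0, assemble
  H = (EN − 2FM + GL) / (2(EG − F²)) = -8*u*v/(4*u^2 + 4*v^2 + 1)^(3/2).
At (u, v) = (7/2, 3/2): H = -42*sqrt(59)/3481.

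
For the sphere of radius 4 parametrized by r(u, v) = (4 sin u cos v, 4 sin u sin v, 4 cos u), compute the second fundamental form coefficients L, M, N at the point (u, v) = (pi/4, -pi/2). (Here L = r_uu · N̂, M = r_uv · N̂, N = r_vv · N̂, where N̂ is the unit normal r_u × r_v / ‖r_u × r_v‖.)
L = -4;  M = 0;  N = -2

Compute the unit normal N̂(u, v) = (sin(u)^2*cos(v)/Abs(sin(u)), sin(u)^2*sin(v)/Abs(sin(u)), sin(2*u)/(2*Abs(sin(u)))), and the second partials r_uu, r_uv, r_vv. Take dot products:
  L(u, v) = r_uu · N̂ = -4*sin(u)/Abs(sin(u)),
  M(u, v) = r_uv · N̂ = 0,
  N(u, v) = r_vv · N̂ = -4*sin(u)^3/Abs(sin(u)).
Evaluating at (u, v) = (pi/4, -pi/2):
  L = -4, M = 0, N = -2.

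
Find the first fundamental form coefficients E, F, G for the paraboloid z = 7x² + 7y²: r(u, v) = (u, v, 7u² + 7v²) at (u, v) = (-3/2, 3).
E = 442;  F = -882;  G = 1765

Partials: r_u = (1, 0, 14*u), r_v = (0, 1, 14*v). As functions of (u, v):
  E = r_u · r_u = 196*u^2 + 1,
  F = r_u · r_v = 196*u*v,
  G = r_v · r_v = 196*v^2 + 1.
Evaluating at (u, v) = (-3/2, 3): E = 442, F = -882, G = 1765.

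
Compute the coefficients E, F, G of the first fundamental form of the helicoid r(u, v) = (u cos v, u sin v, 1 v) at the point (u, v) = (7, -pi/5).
E = 1;  F = 0;  G = 50

Partials: r_u = (cos(v), sin(v), 0), r_v = (-u*sin(v), u*cos(v), 1). As functions of (u, v):
  E = r_u · r_u = 1,
  F = r_u · r_v = 0,
  G = r_v · r_v = u^2 + 1.
Evaluating at (u, v) = (7, -pi/5): E = 1, F = 0, G = 50.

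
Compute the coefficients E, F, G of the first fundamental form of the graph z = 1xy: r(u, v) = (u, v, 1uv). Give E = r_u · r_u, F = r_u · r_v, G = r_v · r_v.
E = v^2 + 1;  F = u*v;  G = u^2 + 1

Compute partials: r_u = (1, 0, v), r_v = (0, 1, u). Then
  E = r_u · r_u = v^2 + 1,
  F = r_u · r_v = u*v,
  G = r_v · r_v = u^2 + 1.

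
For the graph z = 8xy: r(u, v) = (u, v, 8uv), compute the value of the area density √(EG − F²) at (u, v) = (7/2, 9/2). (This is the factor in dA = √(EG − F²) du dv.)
√(EG − F²)|_{(7/2, 9/2)} = sqrt(2081)

E = 64*v^2 + 1, F = 64*u*v, G = 64*u^2 + 1, so EG − F² = 64*u^2 + 64*v^2 + 1. Taking the positive square root: √(EG − F²) = sqrt(64*u^2 + 64*v^2 + 1). At (u, v) = (7/2, 9/2): sqrt(2081).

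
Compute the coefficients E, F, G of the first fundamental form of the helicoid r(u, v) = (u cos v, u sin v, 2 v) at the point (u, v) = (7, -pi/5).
E = 1;  F = 0;  G = 53

Partials: r_u = (cos(v), sin(v), 0), r_v = (-u*sin(v), u*cos(v), 2). As functions of (u, v):
  E = r_u · r_u = 1,
  F = r_u · r_v = 0,
  G = r_v · r_v = u^2 + 4.
Evaluating at (u, v) = (7, -pi/5): E = 1, F = 0, G = 53.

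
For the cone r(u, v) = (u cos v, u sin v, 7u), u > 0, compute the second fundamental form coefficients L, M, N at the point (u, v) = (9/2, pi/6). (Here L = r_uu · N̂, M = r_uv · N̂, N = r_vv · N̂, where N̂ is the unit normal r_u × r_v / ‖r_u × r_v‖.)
L = 0;  M = 0;  N = 63*sqrt(2)/20

Compute the unit normal N̂(u, v) = (-7*sqrt(2)*u*cos(v)/(10*Abs(u)), -7*sqrt(2)*u*sin(v)/(10*Abs(u)), sqrt(2)*u/(10*Abs(u))), and the second partials r_uu, r_uv, r_vv. Take dot products:
  L(u, v) = r_uu · N̂ = 0,
  M(u, v) = r_uv · N̂ = 0,
  N(u, v) = r_vv · N̂ = 7*sqrt(2)*u^2/(10*Abs(u)).
Evaluating at (u, v) = (9/2, pi/6):
  L = 0, M = 0, N = 63*sqrt(2)/20.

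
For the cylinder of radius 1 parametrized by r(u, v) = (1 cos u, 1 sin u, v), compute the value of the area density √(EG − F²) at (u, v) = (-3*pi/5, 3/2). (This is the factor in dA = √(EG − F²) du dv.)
√(EG − F²)|_{(-3*pi/5, 3/2)} = 1

E = 1, F = 0, G = 1, so EG − F² = 1. Taking the positive square root: √(EG − F²) = 1. At (u, v) = (-3*pi/5, 3/2): 1.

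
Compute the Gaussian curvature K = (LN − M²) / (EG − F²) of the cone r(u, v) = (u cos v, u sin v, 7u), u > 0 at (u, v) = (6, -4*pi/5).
K = 0

Coefficients of the first fundamental form: E = 50, F = 0, G = u^2.
Coefficients of the second fundamental form: L = 0, M = 0, N = 7*sqrt(2)*u^2/(10*Abs(u)).
Assemble K = (LN − M²)/(EG − F²) = 0. At (u, v) = (6, -4*pi/5): K = 0.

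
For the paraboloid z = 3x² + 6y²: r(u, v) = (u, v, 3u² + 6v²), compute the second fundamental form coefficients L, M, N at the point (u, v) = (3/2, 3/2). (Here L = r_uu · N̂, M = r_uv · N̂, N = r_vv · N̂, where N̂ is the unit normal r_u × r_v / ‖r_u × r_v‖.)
L = 3*sqrt(406)/203;  M = 0;  N = 6*sqrt(406)/203

Compute the unit normal N̂(u, v) = (-6*u/sqrt(36*u^2 + 144*v^2 + 1), -12*v/sqrt(36*u^2 + 144*v^2 + 1), 1/sqrt(36*u^2 + 144*v^2 + 1)), and the second partials r_uu, r_uv, r_vv. Take dot products:
  L(u, v) = r_uu · N̂ = 6/sqrt(36*u^2 + 144*v^2 + 1),
  M(u, v) = r_uv · N̂ = 0,
  N(u, v) = r_vv · N̂ = 12/sqrt(36*u^2 + 144*v^2 + 1).
Evaluating at (u, v) = (3/2, 3/2):
  L = 3*sqrt(406)/203, M = 0, N = 6*sqrt(406)/203.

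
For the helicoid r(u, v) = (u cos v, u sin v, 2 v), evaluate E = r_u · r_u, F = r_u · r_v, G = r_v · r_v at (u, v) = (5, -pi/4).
E = 1;  F = 0;  G = 29

Partials: r_u = (cos(v), sin(v), 0), r_v = (-u*sin(v), u*cos(v), 2). As functions of (u, v):
  E = r_u · r_u = 1,
  F = r_u · r_v = 0,
  G = r_v · r_v = u^2 + 4.
Evaluating at (u, v) = (5, -pi/4): E = 1, F = 0, G = 29.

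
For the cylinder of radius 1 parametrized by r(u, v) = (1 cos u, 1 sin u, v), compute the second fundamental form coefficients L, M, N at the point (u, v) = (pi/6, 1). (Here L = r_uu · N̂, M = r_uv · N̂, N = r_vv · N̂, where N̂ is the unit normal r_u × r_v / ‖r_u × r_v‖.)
L = -1;  M = 0;  N = 0

Compute the unit normal N̂(u, v) = (cos(u), sin(u), 0), and the second partials r_uu, r_uv, r_vv. Take dot products:
  L(u, v) = r_uu · N̂ = -1,
  M(u, v) = r_uv · N̂ = 0,
  N(u, v) = r_vv · N̂ = 0.
Evaluating at (u, v) = (pi/6, 1):
  L = -1, M = 0, N = 0.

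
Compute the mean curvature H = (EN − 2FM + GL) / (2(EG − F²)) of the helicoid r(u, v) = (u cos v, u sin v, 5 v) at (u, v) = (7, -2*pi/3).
H = 0

With E = 1, F = 0, G = u^2 + 25, L = 0, M = -5/sqrt(u^2 + 25), N = 0, assemble
  H = (EN − 2FM + GL) / (2(EG − F²)) = 0.
At (u, v) = (7, -2*pi/3): H = 0.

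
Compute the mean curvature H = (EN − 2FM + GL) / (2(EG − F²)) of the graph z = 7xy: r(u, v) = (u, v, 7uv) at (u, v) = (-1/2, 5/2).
H = 1715*sqrt(142)/272214

With E = 49*v^2 + 1, F = 49*u*v, G = 49*u^2 + 1, L = 0, M = 7/sqrt(49*u^2 + 49*v^2 + 1), N = 0, assemble
  H = (EN − 2FM + GL) / (2(EG − F²)) = -343*u*v/(49*u^2 + 49*v^2 + 1)^(3/2).
At (u, v) = (-1/2, 5/2): H = 1715*sqrt(142)/272214.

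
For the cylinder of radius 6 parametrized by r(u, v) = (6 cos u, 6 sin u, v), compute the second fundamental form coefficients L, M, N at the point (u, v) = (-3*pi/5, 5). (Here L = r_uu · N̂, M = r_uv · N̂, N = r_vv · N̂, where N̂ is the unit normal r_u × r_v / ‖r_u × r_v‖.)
L = -6;  M = 0;  N = 0

Compute the unit normal N̂(u, v) = (cos(u), sin(u), 0), and the second partials r_uu, r_uv, r_vv. Take dot products:
  L(u, v) = r_uu · N̂ = -6,
  M(u, v) = r_uv · N̂ = 0,
  N(u, v) = r_vv · N̂ = 0.
Evaluating at (u, v) = (-3*pi/5, 5):
  L = -6, M = 0, N = 0.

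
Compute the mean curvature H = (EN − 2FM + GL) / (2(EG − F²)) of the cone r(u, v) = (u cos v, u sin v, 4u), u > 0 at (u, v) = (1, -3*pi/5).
H = 2*sqrt(17)/17

With E = 17, F = 0, G = u^2, L = 0, M = 0, N = 4*sqrt(17)*u^2/(17*Abs(u)), assemble
  H = (EN − 2FM + GL) / (2(EG − F²)) = 2*sqrt(17)/(17*Abs(u)).
At (u, v) = (1, -3*pi/5): H = 2*sqrt(17)/17.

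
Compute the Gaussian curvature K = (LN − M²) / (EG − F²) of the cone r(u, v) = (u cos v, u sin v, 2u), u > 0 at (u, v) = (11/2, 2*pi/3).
K = 0

Coefficients of the first fundamental form: E = 5, F = 0, G = u^2.
Coefficients of the second fundamental form: L = 0, M = 0, N = 2*sqrt(5)*u^2/(5*Abs(u)).
Assemble K = (LN − M²)/(EG − F²) = 0. At (u, v) = (11/2, 2*pi/3): K = 0.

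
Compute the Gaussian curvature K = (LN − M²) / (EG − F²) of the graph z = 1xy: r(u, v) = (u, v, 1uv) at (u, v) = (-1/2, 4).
K = -16/4761

Coefficients of the first fundamental form: E = v^2 + 1, F = u*v, G = u^2 + 1.
Coefficients of the second fundamental form: L = 0, M = 1/sqrt(u^2 + v^2 + 1), N = 0.
Assemble K = (LN − M²)/(EG − F²) = 1/((u^2*v^2 - (u^2 + 1)*(v^2 + 1))*(u^2 + v^2 + 1)). At (u, v) = (-1/2, 4): K = -16/4761.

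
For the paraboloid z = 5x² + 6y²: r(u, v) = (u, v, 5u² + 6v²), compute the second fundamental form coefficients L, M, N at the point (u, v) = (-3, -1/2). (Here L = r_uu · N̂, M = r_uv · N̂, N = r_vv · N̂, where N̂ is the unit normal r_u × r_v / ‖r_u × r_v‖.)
L = 10*sqrt(937)/937;  M = 0;  N = 12*sqrt(937)/937

Compute the unit normal N̂(u, v) = (-10*u/sqrt(100*u^2 + 144*v^2 + 1), -12*v/sqrt(100*u^2 + 144*v^2 + 1), 1/sqrt(100*u^2 + 144*v^2 + 1)), and the second partials r_uu, r_uv, r_vv. Take dot products:
  L(u, v) = r_uu · N̂ = 10/sqrt(100*u^2 + 144*v^2 + 1),
  M(u, v) = r_uv · N̂ = 0,
  N(u, v) = r_vv · N̂ = 12/sqrt(100*u^2 + 144*v^2 + 1).
Evaluating at (u, v) = (-3, -1/2):
  L = 10*sqrt(937)/937, M = 0, N = 12*sqrt(937)/937.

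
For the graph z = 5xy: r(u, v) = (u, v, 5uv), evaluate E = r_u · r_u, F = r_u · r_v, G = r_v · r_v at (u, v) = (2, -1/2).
E = 29/4;  F = -25;  G = 101

Partials: r_u = (1, 0, 5*v), r_v = (0, 1, 5*u). As functions of (u, v):
  E = r_u · r_u = 25*v^2 + 1,
  F = r_u · r_v = 25*u*v,
  G = r_v · r_v = 25*u^2 + 1.
Evaluating at (u, v) = (2, -1/2): E = 29/4, F = -25, G = 101.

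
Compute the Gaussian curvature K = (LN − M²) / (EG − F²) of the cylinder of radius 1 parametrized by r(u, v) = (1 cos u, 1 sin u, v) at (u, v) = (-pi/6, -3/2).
K = 0

Coefficients of the first fundamental form: E = 1, F = 0, G = 1.
Coefficients of the second fundamental form: L = -1, M = 0, N = 0.
Assemble K = (LN − M²)/(EG − F²) = 0. At (u, v) = (-pi/6, -3/2): K = 0.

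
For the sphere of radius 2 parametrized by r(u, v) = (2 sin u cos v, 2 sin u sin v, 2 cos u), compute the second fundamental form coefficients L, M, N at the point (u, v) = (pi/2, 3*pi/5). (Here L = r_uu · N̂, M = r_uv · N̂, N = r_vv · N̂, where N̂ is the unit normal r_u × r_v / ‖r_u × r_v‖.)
L = -2;  M = 0;  N = -2

Compute the unit normal N̂(u, v) = (sin(u)^2*cos(v)/Abs(sin(u)), sin(u)^2*sin(v)/Abs(sin(u)), sin(2*u)/(2*Abs(sin(u)))), and the second partials r_uu, r_uv, r_vv. Take dot products:
  L(u, v) = r_uu · N̂ = -2*sin(u)/Abs(sin(u)),
  M(u, v) = r_uv · N̂ = 0,
  N(u, v) = r_vv · N̂ = -2*sin(u)^3/Abs(sin(u)).
Evaluating at (u, v) = (pi/2, 3*pi/5):
  L = -2, M = 0, N = -2.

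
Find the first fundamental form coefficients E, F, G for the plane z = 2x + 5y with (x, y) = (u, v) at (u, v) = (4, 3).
E = 5;  F = 10;  G = 26

Partials: r_u = (1, 0, 2), r_v = (0, 1, 5). As functions of (u, v):
  E = r_u · r_u = 5,
  F = r_u · r_v = 10,
  G = r_v · r_v = 26.
Evaluating at (u, v) = (4, 3): E = 5, F = 10, G = 26.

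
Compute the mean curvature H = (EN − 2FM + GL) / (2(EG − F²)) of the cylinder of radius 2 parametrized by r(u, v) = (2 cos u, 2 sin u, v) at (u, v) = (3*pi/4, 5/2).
H = -1/4

With E = 4, F = 0, G = 1, L = -2, M = 0, N = 0, assemble
  H = (EN − 2FM + GL) / (2(EG − F²)) = -1/4.
At (u, v) = (3*pi/4, 5/2): H = -1/4.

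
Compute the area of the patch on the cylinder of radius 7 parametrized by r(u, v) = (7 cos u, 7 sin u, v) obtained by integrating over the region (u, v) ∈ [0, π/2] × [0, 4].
Area = 14*pi

Area = ∫∫ √(EG − F²) du dv with √(EG − F²) = 7. Integrating over [0, π/2] × [0, 4] gives 14*pi.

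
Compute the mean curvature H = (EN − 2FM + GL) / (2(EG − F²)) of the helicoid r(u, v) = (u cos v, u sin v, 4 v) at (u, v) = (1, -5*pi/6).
H = 0

With E = 1, F = 0, G = u^2 + 16, L = 0, M = -4/sqrt(u^2 + 16), N = 0, assemble
  H = (EN − 2FM + GL) / (2(EG − F²)) = 0.
At (u, v) = (1, -5*pi/6): H = 0.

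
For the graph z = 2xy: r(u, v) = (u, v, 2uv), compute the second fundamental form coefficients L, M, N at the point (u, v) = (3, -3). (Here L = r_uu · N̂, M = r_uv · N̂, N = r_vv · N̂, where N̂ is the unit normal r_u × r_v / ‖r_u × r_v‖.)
L = 0;  M = 2*sqrt(73)/73;  N = 0

Compute the unit normal N̂(u, v) = (-2*v/sqrt(4*u^2 + 4*v^2 + 1), -2*u/sqrt(4*u^2 + 4*v^2 + 1), 1/sqrt(4*u^2 + 4*v^2 + 1)), and the second partials r_uu, r_uv, r_vv. Take dot products:
  L(u, v) = r_uu · N̂ = 0,
  M(u, v) = r_uv · N̂ = 2/sqrt(4*u^2 + 4*v^2 + 1),
  N(u, v) = r_vv · N̂ = 0.
Evaluating at (u, v) = (3, -3):
  L = 0, M = 2*sqrt(73)/73, N = 0.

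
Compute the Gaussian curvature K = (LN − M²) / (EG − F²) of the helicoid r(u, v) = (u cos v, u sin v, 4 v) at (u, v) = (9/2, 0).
K = -256/21025

Coefficients of the first fundamental form: E = 1, F = 0, G = u^2 + 16.
Coefficients of the second fundamental form: L = 0, M = -4/sqrt(u^2 + 16), N = 0.
Assemble K = (LN − M²)/(EG − F²) = -16/(u^2 + 16)^2. At (u, v) = (9/2, 0): K = -256/21025.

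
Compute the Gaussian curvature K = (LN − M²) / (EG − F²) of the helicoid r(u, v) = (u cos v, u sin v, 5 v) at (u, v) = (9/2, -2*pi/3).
K = -400/32761

Coefficients of the first fundamental form: E = 1, F = 0, G = u^2 + 25.
Coefficients of the second fundamental form: L = 0, M = -5/sqrt(u^2 + 25), N = 0.
Assemble K = (LN − M²)/(EG − F²) = -25/(u^2 + 25)^2. At (u, v) = (9/2, -2*pi/3): K = -400/32761.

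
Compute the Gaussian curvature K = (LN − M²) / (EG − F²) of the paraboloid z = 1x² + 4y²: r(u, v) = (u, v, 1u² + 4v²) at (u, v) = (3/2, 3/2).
K = 4/5929

Coefficients of the first fundamental form: E = 4*u^2 + 1, F = 16*u*v, G = 64*v^2 + 1.
Coefficients of the second fundamental form: L = 2/sqrt(4*u^2 + 64*v^2 + 1), M = 0, N = 8/sqrt(4*u^2 + 64*v^2 + 1).
Assemble K = (LN − M²)/(EG − F²) = 16/(16*u^4 + 512*u^2*v^2 + 8*u^2 + 4096*v^4 + 128*v^2 + 1). At (u, v) = (3/2, 3/2): K = 4/5929.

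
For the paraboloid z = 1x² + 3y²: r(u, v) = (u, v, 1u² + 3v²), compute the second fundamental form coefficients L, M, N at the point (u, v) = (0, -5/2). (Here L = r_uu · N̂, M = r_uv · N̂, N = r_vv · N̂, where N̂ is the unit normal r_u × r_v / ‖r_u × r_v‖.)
L = sqrt(226)/113;  M = 0;  N = 3*sqrt(226)/113

Compute the unit normal N̂(u, v) = (-2*u/sqrt(4*u^2 + 36*v^2 + 1), -6*v/sqrt(4*u^2 + 36*v^2 + 1), 1/sqrt(4*u^2 + 36*v^2 + 1)), and the second partials r_uu, r_uv, r_vv. Take dot products:
  L(u, v) = r_uu · N̂ = 2/sqrt(4*u^2 + 36*v^2 + 1),
  M(u, v) = r_uv · N̂ = 0,
  N(u, v) = r_vv · N̂ = 6/sqrt(4*u^2 + 36*v^2 + 1).
Evaluating at (u, v) = (0, -5/2):
  L = sqrt(226)/113, M = 0, N = 3*sqrt(226)/113.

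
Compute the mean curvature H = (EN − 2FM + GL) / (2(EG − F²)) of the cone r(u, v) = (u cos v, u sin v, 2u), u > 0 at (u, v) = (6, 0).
H = sqrt(5)/30

With E = 5, F = 0, G = u^2, L = 0, M = 0, N = 2*sqrt(5)*u^2/(5*Abs(u)), assemble
  H = (EN − 2FM + GL) / (2(EG − F²)) = sqrt(5)/(5*Abs(u)).
At (u, v) = (6, 0): H = sqrt(5)/30.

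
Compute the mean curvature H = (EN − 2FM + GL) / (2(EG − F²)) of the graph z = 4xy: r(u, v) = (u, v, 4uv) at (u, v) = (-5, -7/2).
H = -1120*sqrt(597)/356409

With E = 16*v^2 + 1, F = 16*u*v, G = 16*u^2 + 1, L = 0, M = 4/sqrt(16*u^2 + 16*v^2 + 1), N = 0, assemble
  H = (EN − 2FM + GL) / (2(EG − F²)) = -64*u*v/(16*u^2 + 16*v^2 + 1)^(3/2).
At (u, v) = (-5, -7/2): H = -1120*sqrt(597)/356409.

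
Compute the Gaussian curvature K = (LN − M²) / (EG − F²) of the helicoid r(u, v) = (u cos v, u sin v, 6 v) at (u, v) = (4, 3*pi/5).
K = -9/676

Coefficients of the first fundamental form: E = 1, F = 0, G = u^2 + 36.
Coefficients of the second fundamental form: L = 0, M = -6/sqrt(u^2 + 36), N = 0.
Assemble K = (LN − M²)/(EG − F²) = -36/(u^2 + 36)^2. At (u, v) = (4, 3*pi/5): K = -9/676.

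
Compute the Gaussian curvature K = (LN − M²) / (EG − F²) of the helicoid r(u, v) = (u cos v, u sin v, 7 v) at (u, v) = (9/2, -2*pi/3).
K = -784/76729

Coefficients of the first fundamental form: E = 1, F = 0, G = u^2 + 49.
Coefficients of the second fundamental form: L = 0, M = -7/sqrt(u^2 + 49), N = 0.
Assemble K = (LN − M²)/(EG − F²) = -49/(u^2 + 49)^2. At (u, v) = (9/2, -2*pi/3): K = -784/76729.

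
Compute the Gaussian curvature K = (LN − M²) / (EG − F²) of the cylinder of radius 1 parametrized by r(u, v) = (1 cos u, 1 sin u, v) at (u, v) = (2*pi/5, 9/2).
K = 0

Coefficients of the first fundamental form: E = 1, F = 0, G = 1.
Coefficients of the second fundamental form: L = -1, M = 0, N = 0.
Assemble K = (LN − M²)/(EG − F²) = 0. At (u, v) = (2*pi/5, 9/2): K = 0.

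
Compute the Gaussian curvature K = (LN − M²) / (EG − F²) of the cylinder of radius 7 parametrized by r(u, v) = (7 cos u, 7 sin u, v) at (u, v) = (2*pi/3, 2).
K = 0

Coefficients of the first fundamental form: E = 49, F = 0, G = 1.
Coefficients of the second fundamental form: L = -7, M = 0, N = 0.
Assemble K = (LN − M²)/(EG − F²) = 0. At (u, v) = (2*pi/3, 2): K = 0.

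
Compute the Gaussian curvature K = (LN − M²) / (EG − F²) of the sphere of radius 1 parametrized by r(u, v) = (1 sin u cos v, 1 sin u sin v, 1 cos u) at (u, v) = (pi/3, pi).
K = 1

Coefficients of the first fundamental form: E = 1, F = 0, G = sin(u)^2.
Coefficients of the second fundamental form: L = -sin(u)/Abs(sin(u)), M = 0, N = -sin(u)^3/Abs(sin(u)).
Assemble K = (LN − M²)/(EG − F²) = 1. At (u, v) = (pi/3, pi): K = 1.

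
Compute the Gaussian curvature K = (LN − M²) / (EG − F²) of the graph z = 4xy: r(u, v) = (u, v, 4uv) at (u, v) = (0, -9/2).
K = -16/105625

Coefficients of the first fundamental form: E = 16*v^2 + 1, F = 16*u*v, G = 16*u^2 + 1.
Coefficients of the second fundamental form: L = 0, M = 4/sqrt(16*u^2 + 16*v^2 + 1), N = 0.
Assemble K = (LN − M²)/(EG − F²) = -16/(256*u^4 + 512*u^2*v^2 + 32*u^2 + 256*v^4 + 32*v^2 + 1). At (u, v) = (0, -9/2): K = -16/105625.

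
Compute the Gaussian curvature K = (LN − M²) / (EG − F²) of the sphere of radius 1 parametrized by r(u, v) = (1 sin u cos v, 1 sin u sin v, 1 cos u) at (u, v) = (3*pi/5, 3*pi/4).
K = 1

Coefficients of the first fundamental form: E = 1, F = 0, G = sin(u)^2.
Coefficients of the second fundamental form: L = -sin(u)/Abs(sin(u)), M = 0, N = -sin(u)^3/Abs(sin(u)).
Assemble K = (LN − M²)/(EG − F²) = 1. At (u, v) = (3*pi/5, 3*pi/4): K = 1.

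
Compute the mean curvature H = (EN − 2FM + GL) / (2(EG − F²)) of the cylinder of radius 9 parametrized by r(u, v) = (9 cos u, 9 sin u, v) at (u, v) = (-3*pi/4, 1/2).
H = -1/18

With E = 81, F = 0, G = 1, L = -9, M = 0, N = 0, assemble
  H = (EN − 2FM + GL) / (2(EG − F²)) = -1/18.
At (u, v) = (-3*pi/4, 1/2): H = -1/18.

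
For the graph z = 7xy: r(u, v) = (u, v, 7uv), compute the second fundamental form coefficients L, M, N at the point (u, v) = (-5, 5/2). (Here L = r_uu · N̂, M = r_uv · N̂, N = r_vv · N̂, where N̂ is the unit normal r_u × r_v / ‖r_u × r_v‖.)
L = 0;  M = 14*sqrt(681)/2043;  N = 0

Compute the unit normal N̂(u, v) = (-7*v/sqrt(49*u^2 + 49*v^2 + 1), -7*u/sqrt(49*u^2 + 49*v^2 + 1), 1/sqrt(49*u^2 + 49*v^2 + 1)), and the second partials r_uu, r_uv, r_vv. Take dot products:
  L(u, v) = r_uu · N̂ = 0,
  M(u, v) = r_uv · N̂ = 7/sqrt(49*u^2 + 49*v^2 + 1),
  N(u, v) = r_vv · N̂ = 0.
Evaluating at (u, v) = (-5, 5/2):
  L = 0, M = 14*sqrt(681)/2043, N = 0.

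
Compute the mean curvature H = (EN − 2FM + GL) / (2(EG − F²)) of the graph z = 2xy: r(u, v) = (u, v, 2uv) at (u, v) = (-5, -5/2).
H = -25*sqrt(14)/1323

With E = 4*v^2 + 1, F = 4*u*v, G = 4*u^2 + 1, L = 0, M = 2/sqrt(4*u^2 + 4*v^2 + 1), N = 0, assemble
  H = (EN − 2FM + GL) / (2(EG − F²)) = -8*u*v/(4*u^2 + 4*v^2 + 1)^(3/2).
At (u, v) = (-5, -5/2): H = -25*sqrt(14)/1323.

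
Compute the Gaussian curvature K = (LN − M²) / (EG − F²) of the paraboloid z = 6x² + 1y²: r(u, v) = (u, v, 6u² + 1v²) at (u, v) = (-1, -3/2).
K = 6/5929

Coefficients of the first fundamental form: E = 144*u^2 + 1, F = 24*u*v, G = 4*v^2 + 1.
Coefficients of the second fundamental form: L = 12/sqrt(144*u^2 + 4*v^2 + 1), M = 0, N = 2/sqrt(144*u^2 + 4*v^2 + 1).
Assemble K = (LN − M²)/(EG − F²) = 24/(20736*u^4 + 1152*u^2*v^2 + 288*u^2 + 16*v^4 + 8*v^2 + 1). At (u, v) = (-1, -3/2): K = 6/5929.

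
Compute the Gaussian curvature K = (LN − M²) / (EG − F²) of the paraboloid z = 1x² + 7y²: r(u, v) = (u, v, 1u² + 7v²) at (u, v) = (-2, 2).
K = 28/641601

Coefficients of the first fundamental form: E = 4*u^2 + 1, F = 28*u*v, G = 196*v^2 + 1.
Coefficients of the second fundamental form: L = 2/sqrt(4*u^2 + 196*v^2 + 1), M = 0, N = 14/sqrt(4*u^2 + 196*v^2 + 1).
Assemble K = (LN − M²)/(EG − F²) = 28/(16*u^4 + 1568*u^2*v^2 + 8*u^2 + 38416*v^4 + 392*v^2 + 1). At (u, v) = (-2, 2): K = 28/641601.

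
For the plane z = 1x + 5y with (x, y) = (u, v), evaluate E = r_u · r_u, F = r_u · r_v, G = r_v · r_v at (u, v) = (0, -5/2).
E = 2;  F = 5;  G = 26

Partials: r_u = (1, 0, 1), r_v = (0, 1, 5). As functions of (u, v):
  E = r_u · r_u = 2,
  F = r_u · r_v = 5,
  G = r_v · r_v = 26.
Evaluating at (u, v) = (0, -5/2): E = 2, F = 5, G = 26.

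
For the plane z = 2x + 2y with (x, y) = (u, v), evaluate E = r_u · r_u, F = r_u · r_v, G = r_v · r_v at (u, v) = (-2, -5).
E = 5;  F = 4;  G = 5

Partials: r_u = (1, 0, 2), r_v = (0, 1, 2). As functions of (u, v):
  E = r_u · r_u = 5,
  F = r_u · r_v = 4,
  G = r_v · r_v = 5.
Evaluating at (u, v) = (-2, -5): E = 5, F = 4, G = 5.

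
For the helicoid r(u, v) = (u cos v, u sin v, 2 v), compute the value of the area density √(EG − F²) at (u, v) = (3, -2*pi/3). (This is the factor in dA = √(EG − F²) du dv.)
√(EG − F²)|_{(3, -2*pi/3)} = sqrt(13)

E = 1, F = 0, G = u^2 + 4, so EG − F² = u^2 + 4. Taking the positive square root: √(EG − F²) = sqrt(u^2 + 4). At (u, v) = (3, -2*pi/3): sqrt(13).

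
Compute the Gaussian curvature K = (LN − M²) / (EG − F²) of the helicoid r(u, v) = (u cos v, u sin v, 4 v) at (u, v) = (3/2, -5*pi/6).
K = -256/5329

Coefficients of the first fundamental form: E = 1, F = 0, G = u^2 + 16.
Coefficients of the second fundamental form: L = 0, M = -4/sqrt(u^2 + 16), N = 0.
Assemble K = (LN − M²)/(EG − F²) = -16/(u^2 + 16)^2. At (u, v) = (3/2, -5*pi/6): K = -256/5329.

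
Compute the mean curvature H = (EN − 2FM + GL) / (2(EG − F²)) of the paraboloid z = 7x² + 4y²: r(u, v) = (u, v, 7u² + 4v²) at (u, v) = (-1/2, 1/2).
H = 29*sqrt(66)/396

With E = 196*u^2 + 1, F = 112*u*v, G = 64*v^2 + 1, L = 14/sqrt(196*u^2 + 64*v^2 + 1), M = 0, N = 8/sqrt(196*u^2 + 64*v^2 + 1), assemble
  H = (EN − 2FM + GL) / (2(EG − F²)) = (784*u^2 + 448*v^2 + 11)/(196*u^2 + 64*v^2 + 1)^(3/2).
At (u, v) = (-1/2, 1/2): H = 29*sqrt(66)/396.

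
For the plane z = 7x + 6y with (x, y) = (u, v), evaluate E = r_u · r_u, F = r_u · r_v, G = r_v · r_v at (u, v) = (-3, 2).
E = 50;  F = 42;  G = 37

Partials: r_u = (1, 0, 7), r_v = (0, 1, 6). As functions of (u, v):
  E = r_u · r_u = 50,
  F = r_u · r_v = 42,
  G = r_v · r_v = 37.
Evaluating at (u, v) = (-3, 2): E = 50, F = 42, G = 37.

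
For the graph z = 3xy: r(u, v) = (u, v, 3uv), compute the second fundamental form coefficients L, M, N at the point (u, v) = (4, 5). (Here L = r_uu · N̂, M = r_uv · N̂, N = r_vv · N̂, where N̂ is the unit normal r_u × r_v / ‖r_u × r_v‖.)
L = 0;  M = 3*sqrt(370)/370;  N = 0

Compute the unit normal N̂(u, v) = (-3*v/sqrt(9*u^2 + 9*v^2 + 1), -3*u/sqrt(9*u^2 + 9*v^2 + 1), 1/sqrt(9*u^2 + 9*v^2 + 1)), and the second partials r_uu, r_uv, r_vv. Take dot products:
  L(u, v) = r_uu · N̂ = 0,
  M(u, v) = r_uv · N̂ = 3/sqrt(9*u^2 + 9*v^2 + 1),
  N(u, v) = r_vv · N̂ = 0.
Evaluating at (u, v) = (4, 5):
  L = 0, M = 3*sqrt(370)/370, N = 0.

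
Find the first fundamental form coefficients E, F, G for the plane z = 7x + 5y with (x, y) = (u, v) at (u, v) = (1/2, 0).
E = 50;  F = 35;  G = 26

Partials: r_u = (1, 0, 7), r_v = (0, 1, 5). As functions of (u, v):
  E = r_u · r_u = 50,
  F = r_u · r_v = 35,
  G = r_v · r_v = 26.
Evaluating at (u, v) = (1/2, 0): E = 50, F = 35, G = 26.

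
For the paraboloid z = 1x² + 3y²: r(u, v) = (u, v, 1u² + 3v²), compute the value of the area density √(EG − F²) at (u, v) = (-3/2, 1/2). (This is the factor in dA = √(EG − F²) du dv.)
√(EG − F²)|_{(-3/2, 1/2)} = sqrt(19)

E = 4*u^2 + 1, F = 12*u*v, G = 36*v^2 + 1, so EG − F² = 4*u^2 + 36*v^2 + 1. Taking the positive square root: √(EG − F²) = sqrt(4*u^2 + 36*v^2 + 1). At (u, v) = (-3/2, 1/2): sqrt(19).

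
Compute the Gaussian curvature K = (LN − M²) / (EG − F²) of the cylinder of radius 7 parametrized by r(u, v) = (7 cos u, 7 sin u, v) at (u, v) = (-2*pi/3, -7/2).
K = 0

Coefficients of the first fundamental form: E = 49, F = 0, G = 1.
Coefficients of the second fundamental form: L = -7, M = 0, N = 0.
Assemble K = (LN − M²)/(EG − F²) = 0. At (u, v) = (-2*pi/3, -7/2): K = 0.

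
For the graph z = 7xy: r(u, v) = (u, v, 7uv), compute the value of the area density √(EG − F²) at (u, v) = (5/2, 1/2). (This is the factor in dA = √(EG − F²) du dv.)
√(EG − F²)|_{(5/2, 1/2)} = 3*sqrt(142)/2

E = 49*v^2 + 1, F = 49*u*v, G = 49*u^2 + 1, so EG − F² = 49*u^2 + 49*v^2 + 1. Taking the positive square root: √(EG − F²) = sqrt(49*u^2 + 49*v^2 + 1). At (u, v) = (5/2, 1/2): 3*sqrt(142)/2.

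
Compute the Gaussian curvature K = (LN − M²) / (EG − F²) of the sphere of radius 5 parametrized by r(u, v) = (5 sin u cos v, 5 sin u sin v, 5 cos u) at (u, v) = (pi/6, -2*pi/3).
K = 1/25

Coefficients of the first fundamental form: E = 25, F = 0, G = 25*sin(u)^2.
Coefficients of the second fundamental form: L = -5*sin(u)/Abs(sin(u)), M = 0, N = -5*sin(u)^3/Abs(sin(u)).
Assemble K = (LN − M²)/(EG − F²) = 1/25. At (u, v) = (pi/6, -2*pi/3): K = 1/25.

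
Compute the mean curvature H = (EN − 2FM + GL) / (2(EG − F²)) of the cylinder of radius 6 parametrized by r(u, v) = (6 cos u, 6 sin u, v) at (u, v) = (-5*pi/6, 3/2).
H = -1/12

With E = 36, F = 0, G = 1, L = -6, M = 0, N = 0, assemble
  H = (EN − 2FM + GL) / (2(EG − F²)) = -1/12.
At (u, v) = (-5*pi/6, 3/2): H = -1/12.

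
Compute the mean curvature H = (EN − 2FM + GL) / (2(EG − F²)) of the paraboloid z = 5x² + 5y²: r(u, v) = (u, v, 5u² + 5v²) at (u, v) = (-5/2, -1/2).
H = 3260*sqrt(651)/423801

With E = 100*u^2 + 1, F = 100*u*v, G = 100*v^2 + 1, L = 10/sqrt(100*u^2 + 100*v^2 + 1), M = 0, N = 10/sqrt(100*u^2 + 100*v^2 + 1), assemble
  H = (EN − 2FM + GL) / (2(EG − F²)) = 10*(50*u^2 + 50*v^2 + 1)/(100*u^2 + 100*v^2 + 1)^(3/2).
At (u, v) = (-5/2, -1/2): H = 3260*sqrt(651)/423801.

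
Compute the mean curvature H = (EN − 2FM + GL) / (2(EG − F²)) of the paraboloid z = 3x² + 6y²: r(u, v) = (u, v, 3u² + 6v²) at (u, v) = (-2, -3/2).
H = 1845*sqrt(469)/219961

With E = 36*u^2 + 1, F = 72*u*v, G = 144*v^2 + 1, L = 6/sqrt(36*u^2 + 144*v^2 + 1), M = 0, N = 12/sqrt(36*u^2 + 144*v^2 + 1), assemble
  H = (EN − 2FM + GL) / (2(EG − F²)) = 9*(24*u^2 + 48*v^2 + 1)/(36*u^2 + 144*v^2 + 1)^(3/2).
At (u, v) = (-2, -3/2): H = 1845*sqrt(469)/219961.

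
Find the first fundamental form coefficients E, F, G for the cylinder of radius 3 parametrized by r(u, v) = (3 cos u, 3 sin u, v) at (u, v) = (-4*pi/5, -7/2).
E = 9;  F = 0;  G = 1

Partials: r_u = (-3*sin(u), 3*cos(u), 0), r_v = (0, 0, 1). As functions of (u, v):
  E = r_u · r_u = 9,
  F = r_u · r_v = 0,
  G = r_v · r_v = 1.
Evaluating at (u, v) = (-4*pi/5, -7/2): E = 9, F = 0, G = 1.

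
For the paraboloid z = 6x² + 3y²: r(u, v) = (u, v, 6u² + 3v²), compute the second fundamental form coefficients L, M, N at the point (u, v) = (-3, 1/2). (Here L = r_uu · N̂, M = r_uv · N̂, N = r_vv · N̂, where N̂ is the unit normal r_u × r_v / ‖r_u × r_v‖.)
L = 6*sqrt(1306)/653;  M = 0;  N = 3*sqrt(1306)/653

Compute the unit normal N̂(u, v) = (-12*u/sqrt(144*u^2 + 36*v^2 + 1), -6*v/sqrt(144*u^2 + 36*v^2 + 1), 1/sqrt(144*u^2 + 36*v^2 + 1)), and the second partials r_uu, r_uv, r_vv. Take dot products:
  L(u, v) = r_uu · N̂ = 12/sqrt(144*u^2 + 36*v^2 + 1),
  M(u, v) = r_uv · N̂ = 0,
  N(u, v) = r_vv · N̂ = 6/sqrt(144*u^2 + 36*v^2 + 1).
Evaluating at (u, v) = (-3, 1/2):
  L = 6*sqrt(1306)/653, M = 0, N = 3*sqrt(1306)/653.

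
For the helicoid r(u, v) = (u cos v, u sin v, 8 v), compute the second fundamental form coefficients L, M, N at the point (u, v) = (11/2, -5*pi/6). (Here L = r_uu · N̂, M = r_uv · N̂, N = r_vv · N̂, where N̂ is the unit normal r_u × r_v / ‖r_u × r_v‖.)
L = 0;  M = -16*sqrt(377)/377;  N = 0

Compute the unit normal N̂(u, v) = (8*sin(v)/sqrt(u^2 + 64), -8*cos(v)/sqrt(u^2 + 64), u/sqrt(u^2 + 64)), and the second partials r_uu, r_uv, r_vv. Take dot products:
  L(u, v) = r_uu · N̂ = 0,
  M(u, v) = r_uv · N̂ = -8/sqrt(u^2 + 64),
  N(u, v) = r_vv · N̂ = 0.
Evaluating at (u, v) = (11/2, -5*pi/6):
  L = 0, M = -16*sqrt(377)/377, N = 0.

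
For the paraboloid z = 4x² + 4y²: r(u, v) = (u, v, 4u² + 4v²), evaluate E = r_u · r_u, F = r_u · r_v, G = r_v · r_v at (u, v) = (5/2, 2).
E = 401;  F = 320;  G = 257

Partials: r_u = (1, 0, 8*u), r_v = (0, 1, 8*v). As functions of (u, v):
  E = r_u · r_u = 64*u^2 + 1,
  F = r_u · r_v = 64*u*v,
  G = r_v · r_v = 64*v^2 + 1.
Evaluating at (u, v) = (5/2, 2): E = 401, F = 320, G = 257.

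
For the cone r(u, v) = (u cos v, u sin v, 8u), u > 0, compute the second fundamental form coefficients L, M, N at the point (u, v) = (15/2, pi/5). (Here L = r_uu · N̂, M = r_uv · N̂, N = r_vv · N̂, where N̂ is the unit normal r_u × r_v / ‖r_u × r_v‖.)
L = 0;  M = 0;  N = 12*sqrt(65)/13

Compute the unit normal N̂(u, v) = (-8*sqrt(65)*u*cos(v)/(65*Abs(u)), -8*sqrt(65)*u*sin(v)/(65*Abs(u)), sqrt(65)*u/(65*Abs(u))), and the second partials r_uu, r_uv, r_vv. Take dot products:
  L(u, v) = r_uu · N̂ = 0,
  M(u, v) = r_uv · N̂ = 0,
  N(u, v) = r_vv · N̂ = 8*sqrt(65)*u^2/(65*Abs(u)).
Evaluating at (u, v) = (15/2, pi/5):
  L = 0, M = 0, N = 12*sqrt(65)/13.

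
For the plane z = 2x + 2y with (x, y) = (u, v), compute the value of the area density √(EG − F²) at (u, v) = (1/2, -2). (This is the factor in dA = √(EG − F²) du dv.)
√(EG − F²)|_{(1/2, -2)} = 3

E = 5, F = 4, G = 5, so EG − F² = 9. Taking the positive square root: √(EG − F²) = 3. At (u, v) = (1/2, -2): 3.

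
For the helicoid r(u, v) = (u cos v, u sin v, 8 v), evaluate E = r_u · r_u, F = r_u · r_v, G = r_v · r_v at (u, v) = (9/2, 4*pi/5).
E = 1;  F = 0;  G = 337/4

Partials: r_u = (cos(v), sin(v), 0), r_v = (-u*sin(v), u*cos(v), 8). As functions of (u, v):
  E = r_u · r_u = 1,
  F = r_u · r_v = 0,
  G = r_v · r_v = u^2 + 64.
Evaluating at (u, v) = (9/2, 4*pi/5): E = 1, F = 0, G = 337/4.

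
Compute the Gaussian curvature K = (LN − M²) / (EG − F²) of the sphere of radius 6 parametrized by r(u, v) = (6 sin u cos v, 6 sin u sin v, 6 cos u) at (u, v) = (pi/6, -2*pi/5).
K = 1/36

Coefficients of the first fundamental form: E = 36, F = 0, G = 36*sin(u)^2.
Coefficients of the second fundamental form: L = -6*sin(u)/Abs(sin(u)), M = 0, N = -6*sin(u)^3/Abs(sin(u)).
Assemble K = (LN − M²)/(EG − F²) = 1/36. At (u, v) = (pi/6, -2*pi/5): K = 1/36.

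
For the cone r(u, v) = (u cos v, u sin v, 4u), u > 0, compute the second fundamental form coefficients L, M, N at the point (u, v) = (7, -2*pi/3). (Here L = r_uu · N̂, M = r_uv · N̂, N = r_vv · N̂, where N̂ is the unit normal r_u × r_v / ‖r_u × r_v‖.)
L = 0;  M = 0;  N = 28*sqrt(17)/17

Compute the unit normal N̂(u, v) = (-4*sqrt(17)*u*cos(v)/(17*Abs(u)), -4*sqrt(17)*u*sin(v)/(17*Abs(u)), sqrt(17)*u/(17*Abs(u))), and the second partials r_uu, r_uv, r_vv. Take dot products:
  L(u, v) = r_uu · N̂ = 0,
  M(u, v) = r_uv · N̂ = 0,
  N(u, v) = r_vv · N̂ = 4*sqrt(17)*u^2/(17*Abs(u)).
Evaluating at (u, v) = (7, -2*pi/3):
  L = 0, M = 0, N = 28*sqrt(17)/17.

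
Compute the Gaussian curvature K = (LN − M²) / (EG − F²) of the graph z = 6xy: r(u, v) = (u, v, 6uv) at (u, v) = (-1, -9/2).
K = -9/146689

Coefficients of the first fundamental form: E = 36*v^2 + 1, F = 36*u*v, G = 36*u^2 + 1.
Coefficients of the second fundamental form: L = 0, M = 6/sqrt(36*u^2 + 36*v^2 + 1), N = 0.
Assemble K = (LN − M²)/(EG − F²) = -36/(1296*u^4 + 2592*u^2*v^2 + 72*u^2 + 1296*v^4 + 72*v^2 + 1). At (u, v) = (-1, -9/2): K = -9/146689.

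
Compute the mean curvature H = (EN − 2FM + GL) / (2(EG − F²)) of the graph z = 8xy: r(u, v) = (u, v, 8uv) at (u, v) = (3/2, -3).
H = 2304*sqrt(721)/519841

With E = 64*v^2 + 1, F = 64*u*v, G = 64*u^2 + 1, L = 0, M = 8/sqrt(64*u^2 + 64*v^2 + 1), N = 0, assemble
  H = (EN − 2FM + GL) / (2(EG − F²)) = -512*u*v/(64*u^2 + 64*v^2 + 1)^(3/2).
At (u, v) = (3/2, -3): H = 2304*sqrt(721)/519841.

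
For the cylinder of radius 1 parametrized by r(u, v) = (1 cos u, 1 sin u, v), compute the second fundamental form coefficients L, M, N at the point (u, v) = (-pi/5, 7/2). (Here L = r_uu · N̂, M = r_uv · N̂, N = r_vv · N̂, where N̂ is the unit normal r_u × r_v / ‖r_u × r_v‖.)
L = -1;  M = 0;  N = 0

Compute the unit normal N̂(u, v) = (cos(u), sin(u), 0), and the second partials r_uu, r_uv, r_vv. Take dot products:
  L(u, v) = r_uu · N̂ = -1,
  M(u, v) = r_uv · N̂ = 0,
  N(u, v) = r_vv · N̂ = 0.
Evaluating at (u, v) = (-pi/5, 7/2):
  L = -1, M = 0, N = 0.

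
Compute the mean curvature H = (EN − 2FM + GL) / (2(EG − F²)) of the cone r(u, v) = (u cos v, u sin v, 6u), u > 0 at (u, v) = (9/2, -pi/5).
H = 2*sqrt(37)/111

With E = 37, F = 0, G = u^2, L = 0, M = 0, N = 6*sqrt(37)*u^2/(37*Abs(u)), assemble
  H = (EN − 2FM + GL) / (2(EG − F²)) = 3*sqrt(37)/(37*Abs(u)).
At (u, v) = (9/2, -pi/5): H = 2*sqrt(37)/111.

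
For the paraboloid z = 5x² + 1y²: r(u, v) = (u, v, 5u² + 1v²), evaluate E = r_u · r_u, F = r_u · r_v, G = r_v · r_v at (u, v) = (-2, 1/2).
E = 401;  F = -20;  G = 2

Partials: r_u = (1, 0, 10*u), r_v = (0, 1, 2*v). As functions of (u, v):
  E = r_u · r_u = 100*u^2 + 1,
  F = r_u · r_v = 20*u*v,
  G = r_v · r_v = 4*v^2 + 1.
Evaluating at (u, v) = (-2, 1/2): E = 401, F = -20, G = 2.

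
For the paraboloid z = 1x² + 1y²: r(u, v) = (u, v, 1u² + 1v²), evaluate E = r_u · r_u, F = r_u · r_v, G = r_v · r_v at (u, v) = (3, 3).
E = 37;  F = 36;  G = 37

Partials: r_u = (1, 0, 2*u), r_v = (0, 1, 2*v). As functions of (u, v):
  E = r_u · r_u = 4*u^2 + 1,
  F = r_u · r_v = 4*u*v,
  G = r_v · r_v = 4*v^2 + 1.
Evaluating at (u, v) = (3, 3): E = 37, F = 36, G = 37.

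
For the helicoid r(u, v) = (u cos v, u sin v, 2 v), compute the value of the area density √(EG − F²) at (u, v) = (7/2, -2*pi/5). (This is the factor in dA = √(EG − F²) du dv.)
√(EG − F²)|_{(7/2, -2*pi/5)} = sqrt(65)/2

E = 1, F = 0, G = u^2 + 4, so EG − F² = u^2 + 4. Taking the positive square root: √(EG − F²) = sqrt(u^2 + 4). At (u, v) = (7/2, -2*pi/5): sqrt(65)/2.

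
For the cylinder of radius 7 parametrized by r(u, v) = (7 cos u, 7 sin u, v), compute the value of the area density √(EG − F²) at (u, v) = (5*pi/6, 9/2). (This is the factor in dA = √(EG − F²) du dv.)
√(EG − F²)|_{(5*pi/6, 9/2)} = 7

E = 49, F = 0, G = 1, so EG − F² = 49. Taking the positive square root: √(EG − F²) = 7. At (u, v) = (5*pi/6, 9/2): 7.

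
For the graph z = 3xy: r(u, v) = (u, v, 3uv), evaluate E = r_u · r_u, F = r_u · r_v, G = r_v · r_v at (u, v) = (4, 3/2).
E = 85/4;  F = 54;  G = 145

Partials: r_u = (1, 0, 3*v), r_v = (0, 1, 3*u). As functions of (u, v):
  E = r_u · r_u = 9*v^2 + 1,
  F = r_u · r_v = 9*u*v,
  G = r_v · r_v = 9*u^2 + 1.
Evaluating at (u, v) = (4, 3/2): E = 85/4, F = 54, G = 145.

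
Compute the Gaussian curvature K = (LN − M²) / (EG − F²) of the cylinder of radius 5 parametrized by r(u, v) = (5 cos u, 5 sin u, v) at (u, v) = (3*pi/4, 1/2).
K = 0

Coefficients of the first fundamental form: E = 25, F = 0, G = 1.
Coefficients of the second fundamental form: L = -5, M = 0, N = 0.
Assemble K = (LN − M²)/(EG − F²) = 0. At (u, v) = (3*pi/4, 1/2): K = 0.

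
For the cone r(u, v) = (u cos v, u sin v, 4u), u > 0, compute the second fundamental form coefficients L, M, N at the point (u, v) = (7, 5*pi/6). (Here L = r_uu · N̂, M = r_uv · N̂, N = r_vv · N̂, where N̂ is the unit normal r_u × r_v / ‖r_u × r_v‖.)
L = 0;  M = 0;  N = 28*sqrt(17)/17

Compute the unit normal N̂(u, v) = (-4*sqrt(17)*u*cos(v)/(17*Abs(u)), -4*sqrt(17)*u*sin(v)/(17*Abs(u)), sqrt(17)*u/(17*Abs(u))), and the second partials r_uu, r_uv, r_vv. Take dot products:
  L(u, v) = r_uu · N̂ = 0,
  M(u, v) = r_uv · N̂ = 0,
  N(u, v) = r_vv · N̂ = 4*sqrt(17)*u^2/(17*Abs(u)).
Evaluating at (u, v) = (7, 5*pi/6):
  L = 0, M = 0, N = 28*sqrt(17)/17.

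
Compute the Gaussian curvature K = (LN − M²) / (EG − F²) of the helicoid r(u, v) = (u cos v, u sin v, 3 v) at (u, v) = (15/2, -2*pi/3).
K = -16/7569

Coefficients of the first fundamental form: E = 1, F = 0, G = u^2 + 9.
Coefficients of the second fundamental form: L = 0, M = -3/sqrt(u^2 + 9), N = 0.
Assemble K = (LN − M²)/(EG − F²) = -9/(u^2 + 9)^2. At (u, v) = (15/2, -2*pi/3): K = -16/7569.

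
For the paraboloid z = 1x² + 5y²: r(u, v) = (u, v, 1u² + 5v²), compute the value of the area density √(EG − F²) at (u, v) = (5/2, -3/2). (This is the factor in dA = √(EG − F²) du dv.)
√(EG − F²)|_{(5/2, -3/2)} = sqrt(251)

E = 4*u^2 + 1, F = 20*u*v, G = 100*v^2 + 1, so EG − F² = 4*u^2 + 100*v^2 + 1. Taking the positive square root: √(EG − F²) = sqrt(4*u^2 + 100*v^2 + 1). At (u, v) = (5/2, -3/2): sqrt(251).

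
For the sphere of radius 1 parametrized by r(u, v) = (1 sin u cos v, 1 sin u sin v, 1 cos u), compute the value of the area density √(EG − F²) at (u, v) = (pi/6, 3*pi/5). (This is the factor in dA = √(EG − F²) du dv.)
√(EG − F²)|_{(pi/6, 3*pi/5)} = 1/2

E = 1, F = 0, G = sin(u)^2, so EG − F² = sin(u)^2. Taking the positive square root: √(EG − F²) = Abs(sin(u)). At (u, v) = (pi/6, 3*pi/5): 1/2.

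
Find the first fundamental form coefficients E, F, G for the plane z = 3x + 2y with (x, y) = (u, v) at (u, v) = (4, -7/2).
E = 10;  F = 6;  G = 5

Partials: r_u = (1, 0, 3), r_v = (0, 1, 2). As functions of (u, v):
  E = r_u · r_u = 10,
  F = r_u · r_v = 6,
  G = r_v · r_v = 5.
Evaluating at (u, v) = (4, -7/2): E = 10, F = 6, G = 5.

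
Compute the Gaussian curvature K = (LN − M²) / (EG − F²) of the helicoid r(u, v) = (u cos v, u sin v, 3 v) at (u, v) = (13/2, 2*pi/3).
K = -144/42025

Coefficients of the first fundamental form: E = 1, F = 0, G = u^2 + 9.
Coefficients of the second fundamental form: L = 0, M = -3/sqrt(u^2 + 9), N = 0.
Assemble K = (LN − M²)/(EG − F²) = -9/(u^2 + 9)^2. At (u, v) = (13/2, 2*pi/3): K = -144/42025.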